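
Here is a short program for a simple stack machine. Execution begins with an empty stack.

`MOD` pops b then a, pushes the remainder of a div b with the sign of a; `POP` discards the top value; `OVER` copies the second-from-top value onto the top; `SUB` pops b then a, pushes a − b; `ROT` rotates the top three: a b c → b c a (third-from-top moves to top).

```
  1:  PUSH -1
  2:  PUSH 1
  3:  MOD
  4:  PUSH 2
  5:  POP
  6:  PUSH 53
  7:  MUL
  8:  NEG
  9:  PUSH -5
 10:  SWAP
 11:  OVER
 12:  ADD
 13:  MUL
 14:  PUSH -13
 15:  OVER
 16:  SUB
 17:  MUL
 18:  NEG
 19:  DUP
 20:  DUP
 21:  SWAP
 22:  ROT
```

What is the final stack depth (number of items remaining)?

3

PUSH -1  → -1
PUSH 1   → -1 1
MOD      → 0
PUSH 2   → 0 2
POP      → 0
PUSH 53  → 0 53
MUL      → 0
NEG      → 0
PUSH -5  → 0 -5
SWAP     → -5 0
OVER     → -5 0 -5
ADD      → -5 -5
MUL      → 25
PUSH -13 → 25 -13
OVER     → 25 -13 25
SUB      → 25 -38
MUL      → -950
NEG      → 950
DUP      → 950 950
DUP      → 950 950 950
SWAP     → 950 950 950
ROT      → 950 950 950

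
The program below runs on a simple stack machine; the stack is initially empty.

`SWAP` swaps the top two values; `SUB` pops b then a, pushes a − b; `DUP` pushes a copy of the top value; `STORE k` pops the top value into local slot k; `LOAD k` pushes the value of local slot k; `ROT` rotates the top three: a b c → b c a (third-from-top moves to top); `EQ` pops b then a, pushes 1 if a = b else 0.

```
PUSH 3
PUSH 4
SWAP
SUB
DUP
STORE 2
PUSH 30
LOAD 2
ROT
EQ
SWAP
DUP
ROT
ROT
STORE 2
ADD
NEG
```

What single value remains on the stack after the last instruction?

PUSH 3  → 3
PUSH 4  → 3 4
SWAP    → 4 3
SUB     → 1
DUP     → 1 1
STORE 2 → 1
PUSH 30 → 1 30
LOAD 2  → 1 30 1
ROT     → 30 1 1
EQ      → 30 1
SWAP    → 1 30
DUP     → 1 30 30
ROT     → 30 30 1
ROT     → 30 1 30
STORE 2 → 30 1
ADD     → 31
NEG     → -31

-31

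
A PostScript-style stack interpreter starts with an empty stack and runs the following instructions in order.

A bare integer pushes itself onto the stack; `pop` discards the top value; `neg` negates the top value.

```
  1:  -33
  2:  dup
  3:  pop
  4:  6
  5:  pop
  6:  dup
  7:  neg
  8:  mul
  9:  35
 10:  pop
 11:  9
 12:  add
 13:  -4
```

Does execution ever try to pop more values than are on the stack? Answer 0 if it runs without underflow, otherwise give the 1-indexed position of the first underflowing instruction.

0

-33 -> [-33]
dup -> [-33, -33]
pop -> [-33]
6   -> [-33, 6]
pop -> [-33]
dup -> [-33, -33]
neg -> [-33, 33]
mul -> [-1089]
35  -> [-1089, 35]
pop -> [-1089]
9   -> [-1089, 9]
add -> [-1080]
-4  -> [-1080, -4]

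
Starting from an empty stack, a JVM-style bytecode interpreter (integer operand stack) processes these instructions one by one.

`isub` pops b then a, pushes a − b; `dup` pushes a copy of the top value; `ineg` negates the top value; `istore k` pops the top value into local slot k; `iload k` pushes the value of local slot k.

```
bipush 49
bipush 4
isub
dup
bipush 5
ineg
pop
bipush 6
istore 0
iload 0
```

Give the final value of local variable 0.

bipush 49  49
bipush 4   49 4
isub       45
dup        45 45
bipush 5   45 45 5
ineg       45 45 -5
pop        45 45
bipush 6   45 45 6
istore 0   45 45
iload 0    45 45 6

6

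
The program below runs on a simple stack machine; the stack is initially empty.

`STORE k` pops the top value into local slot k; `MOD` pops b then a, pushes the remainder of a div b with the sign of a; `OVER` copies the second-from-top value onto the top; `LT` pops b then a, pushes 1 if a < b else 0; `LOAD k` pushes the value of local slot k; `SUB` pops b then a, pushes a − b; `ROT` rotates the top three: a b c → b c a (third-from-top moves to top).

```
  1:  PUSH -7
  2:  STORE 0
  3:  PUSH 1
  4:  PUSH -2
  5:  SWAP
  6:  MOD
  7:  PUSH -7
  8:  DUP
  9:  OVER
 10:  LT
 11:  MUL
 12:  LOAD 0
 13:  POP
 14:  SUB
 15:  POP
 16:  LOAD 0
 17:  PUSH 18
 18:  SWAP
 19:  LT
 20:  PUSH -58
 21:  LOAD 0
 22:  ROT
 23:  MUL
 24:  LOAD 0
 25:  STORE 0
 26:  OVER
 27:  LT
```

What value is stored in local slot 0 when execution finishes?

PUSH -7   [-7]
STORE 0   []
PUSH 1    [1]
PUSH -2   [1, -2]
SWAP      [-2, 1]
MOD       [0]
PUSH -7   [0, -7]
DUP       [0, -7, -7]
OVER      [0, -7, -7, -7]
LT        [0, -7, 0]
MUL       [0, 0]
LOAD 0    [0, 0, -7]
POP       [0, 0]
SUB       [0]
POP       []
LOAD 0    [-7]
PUSH 18   [-7, 18]
SWAP      [18, -7]
LT        [0]
PUSH -58  [0, -58]
LOAD 0    [0, -58, -7]
ROT       [-58, -7, 0]
MUL       [-58, 0]
LOAD 0    [-58, 0, -7]
STORE 0   [-58, 0]
OVER      [-58, 0, -58]
LT        [-58, 0]

-7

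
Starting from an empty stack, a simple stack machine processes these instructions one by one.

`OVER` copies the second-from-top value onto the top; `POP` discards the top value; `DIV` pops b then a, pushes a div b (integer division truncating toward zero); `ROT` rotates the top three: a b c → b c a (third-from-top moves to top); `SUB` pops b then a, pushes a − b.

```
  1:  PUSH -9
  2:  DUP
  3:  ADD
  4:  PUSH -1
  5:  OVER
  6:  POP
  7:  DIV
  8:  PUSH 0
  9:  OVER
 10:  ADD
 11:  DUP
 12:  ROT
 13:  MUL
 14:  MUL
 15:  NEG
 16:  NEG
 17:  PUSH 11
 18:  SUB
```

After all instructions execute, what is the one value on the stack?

5821

PUSH -9 : -9
DUP     : -9 -9
ADD     : -18
PUSH -1 : -18 -1
OVER    : -18 -1 -18
POP     : -18 -1
DIV     : 18
PUSH 0  : 18 0
OVER    : 18 0 18
ADD     : 18 18
DUP     : 18 18 18
ROT     : 18 18 18
MUL     : 18 324
MUL     : 5832
NEG     : -5832
NEG     : 5832
PUSH 11 : 5832 11
SUB     : 5821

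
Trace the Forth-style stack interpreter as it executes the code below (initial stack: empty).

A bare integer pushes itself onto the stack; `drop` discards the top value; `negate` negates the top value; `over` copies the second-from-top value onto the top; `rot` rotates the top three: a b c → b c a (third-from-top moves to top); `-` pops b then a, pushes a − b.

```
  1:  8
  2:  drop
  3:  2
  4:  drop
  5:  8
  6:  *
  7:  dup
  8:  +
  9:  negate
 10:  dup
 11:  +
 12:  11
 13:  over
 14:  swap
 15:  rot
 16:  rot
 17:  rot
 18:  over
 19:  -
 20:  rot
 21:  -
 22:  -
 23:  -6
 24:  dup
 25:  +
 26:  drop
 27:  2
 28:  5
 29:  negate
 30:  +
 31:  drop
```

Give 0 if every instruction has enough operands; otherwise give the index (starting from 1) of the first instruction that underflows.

8    : [8]
drop : []
2    : [2]
drop : []
8    : [8]
*  — needs 2 operands, stack has 1 → underflow

6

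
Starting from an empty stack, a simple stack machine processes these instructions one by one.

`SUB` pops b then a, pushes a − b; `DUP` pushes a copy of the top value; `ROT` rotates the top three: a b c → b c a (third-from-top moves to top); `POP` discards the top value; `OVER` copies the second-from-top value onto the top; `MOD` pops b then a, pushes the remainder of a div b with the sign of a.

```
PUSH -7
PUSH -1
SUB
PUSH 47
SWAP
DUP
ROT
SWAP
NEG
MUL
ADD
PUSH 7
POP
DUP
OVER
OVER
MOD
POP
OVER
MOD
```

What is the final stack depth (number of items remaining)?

PUSH -7 -> -7
PUSH -1 -> -7 -1
SUB     -> -6
PUSH 47 -> -6 47
SWAP    -> 47 -6
DUP     -> 47 -6 -6
ROT     -> -6 -6 47
SWAP    -> -6 47 -6
NEG     -> -6 47 6
MUL     -> -6 282
ADD     -> 276
PUSH 7  -> 276 7
POP     -> 276
DUP     -> 276 276
OVER    -> 276 276 276
OVER    -> 276 276 276 276
MOD     -> 276 276 0
POP     -> 276 276
OVER    -> 276 276 276
MOD     -> 276 0

2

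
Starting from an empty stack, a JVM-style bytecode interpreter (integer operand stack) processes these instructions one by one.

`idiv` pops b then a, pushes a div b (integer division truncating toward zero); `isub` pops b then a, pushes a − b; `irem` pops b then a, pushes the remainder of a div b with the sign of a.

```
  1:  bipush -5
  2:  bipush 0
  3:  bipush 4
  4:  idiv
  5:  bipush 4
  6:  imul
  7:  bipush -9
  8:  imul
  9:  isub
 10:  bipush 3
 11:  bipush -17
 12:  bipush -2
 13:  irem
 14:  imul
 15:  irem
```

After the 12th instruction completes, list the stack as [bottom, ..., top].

[-5, 3, -17, -2]

bipush -5  → [-5]
bipush 0   → [-5, 0]
bipush 4   → [-5, 0, 4]
idiv       → [-5, 0]
bipush 4   → [-5, 0, 4]
imul       → [-5, 0]
bipush -9  → [-5, 0, -9]
imul       → [-5, 0]
isub       → [-5]
bipush 3   → [-5, 3]
bipush -17 → [-5, 3, -17]
bipush -2  → [-5, 3, -17, -2]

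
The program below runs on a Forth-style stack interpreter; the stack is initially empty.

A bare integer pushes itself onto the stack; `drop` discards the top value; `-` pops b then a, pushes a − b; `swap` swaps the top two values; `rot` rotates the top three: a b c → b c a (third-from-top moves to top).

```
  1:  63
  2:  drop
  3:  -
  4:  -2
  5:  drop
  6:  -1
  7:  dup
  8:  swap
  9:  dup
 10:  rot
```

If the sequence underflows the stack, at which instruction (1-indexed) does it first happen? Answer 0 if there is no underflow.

63    63
drop  (empty)
-  — needs 2 operands, stack has 0 → underflow

3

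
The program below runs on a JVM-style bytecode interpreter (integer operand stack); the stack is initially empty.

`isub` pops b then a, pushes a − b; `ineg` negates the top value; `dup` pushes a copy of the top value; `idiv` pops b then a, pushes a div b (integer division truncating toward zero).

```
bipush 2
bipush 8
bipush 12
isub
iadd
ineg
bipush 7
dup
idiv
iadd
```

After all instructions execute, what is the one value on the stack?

bipush 2   [2]
bipush 8   [2, 8]
bipush 12  [2, 8, 12]
isub       [2, -4]
iadd       [-2]
ineg       [2]
bipush 7   [2, 7]
dup        [2, 7, 7]
idiv       [2, 1]
iadd       [3]

3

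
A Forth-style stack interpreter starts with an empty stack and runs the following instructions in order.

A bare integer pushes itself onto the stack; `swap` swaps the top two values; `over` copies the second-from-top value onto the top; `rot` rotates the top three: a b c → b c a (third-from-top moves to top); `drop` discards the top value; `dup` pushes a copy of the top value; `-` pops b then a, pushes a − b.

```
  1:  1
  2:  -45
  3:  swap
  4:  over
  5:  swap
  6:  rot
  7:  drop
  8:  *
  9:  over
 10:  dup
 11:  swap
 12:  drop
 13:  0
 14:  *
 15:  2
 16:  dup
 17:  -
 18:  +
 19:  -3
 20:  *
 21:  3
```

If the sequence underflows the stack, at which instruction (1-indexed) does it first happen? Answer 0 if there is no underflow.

1     1
-45   1 -45
swap  -45 1
over  -45 1 -45
swap  -45 -45 1
rot   -45 1 -45
drop  -45 1
*     -45
over  — needs 2 operands, stack has 1 → underflow

9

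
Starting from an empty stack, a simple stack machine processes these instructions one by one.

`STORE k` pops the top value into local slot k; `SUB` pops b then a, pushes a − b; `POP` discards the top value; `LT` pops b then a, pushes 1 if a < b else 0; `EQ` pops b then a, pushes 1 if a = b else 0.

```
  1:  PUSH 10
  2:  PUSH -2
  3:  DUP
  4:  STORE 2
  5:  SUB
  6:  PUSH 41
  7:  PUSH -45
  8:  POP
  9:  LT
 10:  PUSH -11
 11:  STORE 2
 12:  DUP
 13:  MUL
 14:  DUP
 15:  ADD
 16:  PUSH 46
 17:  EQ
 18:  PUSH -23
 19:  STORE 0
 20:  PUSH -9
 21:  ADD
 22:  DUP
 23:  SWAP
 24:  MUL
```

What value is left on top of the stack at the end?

PUSH 10  → [10]
PUSH -2  → [10, -2]
DUP      → [10, -2, -2]
STORE 2  → [10, -2]
SUB      → [12]
PUSH 41  → [12, 41]
PUSH -45 → [12, 41, -45]
POP      → [12, 41]
LT       → [1]
PUSH -11 → [1, -11]
STORE 2  → [1]
DUP      → [1, 1]
MUL      → [1]
DUP      → [1, 1]
ADD      → [2]
PUSH 46  → [2, 46]
EQ       → [0]
PUSH -23 → [0, -23]
STORE 0  → [0]
PUSH -9  → [0, -9]
ADD      → [-9]
DUP      → [-9, -9]
SWAP     → [-9, -9]
MUL      → [81]

81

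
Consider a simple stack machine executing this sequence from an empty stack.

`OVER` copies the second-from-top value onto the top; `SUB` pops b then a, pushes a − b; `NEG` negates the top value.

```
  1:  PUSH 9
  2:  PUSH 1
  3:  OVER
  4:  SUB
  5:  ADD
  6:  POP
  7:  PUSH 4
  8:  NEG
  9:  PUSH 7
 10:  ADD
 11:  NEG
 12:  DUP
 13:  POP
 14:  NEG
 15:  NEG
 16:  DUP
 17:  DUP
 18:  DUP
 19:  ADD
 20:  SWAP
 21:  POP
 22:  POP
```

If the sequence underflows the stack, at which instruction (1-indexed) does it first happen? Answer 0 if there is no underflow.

PUSH 9 : 9
PUSH 1 : 9 1
OVER   : 9 1 9
SUB    : 9 -8
ADD    : 1
POP    : (empty)
PUSH 4 : 4
NEG    : -4
PUSH 7 : -4 7
ADD    : 3
NEG    : -3
DUP    : -3 -3
POP    : -3
NEG    : 3
NEG    : -3
DUP    : -3 -3
DUP    : -3 -3 -3
DUP    : -3 -3 -3 -3
ADD    : -3 -3 -6
SWAP   : -3 -6 -3
POP    : -3 -6
POP    : -3

0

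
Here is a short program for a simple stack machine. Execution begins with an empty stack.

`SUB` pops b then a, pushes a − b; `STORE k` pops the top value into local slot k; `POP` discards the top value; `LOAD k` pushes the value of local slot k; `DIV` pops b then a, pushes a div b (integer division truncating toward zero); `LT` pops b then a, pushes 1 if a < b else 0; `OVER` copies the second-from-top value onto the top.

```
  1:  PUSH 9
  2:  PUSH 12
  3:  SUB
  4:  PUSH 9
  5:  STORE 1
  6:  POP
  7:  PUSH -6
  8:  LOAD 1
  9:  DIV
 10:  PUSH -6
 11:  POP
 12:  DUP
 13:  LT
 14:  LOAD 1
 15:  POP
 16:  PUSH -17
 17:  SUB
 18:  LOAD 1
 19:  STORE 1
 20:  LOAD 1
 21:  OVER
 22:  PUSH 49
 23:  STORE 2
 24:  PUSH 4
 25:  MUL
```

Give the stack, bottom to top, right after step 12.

PUSH 9  -> [9]
PUSH 12 -> [9, 12]
SUB     -> [-3]
PUSH 9  -> [-3, 9]
STORE 1 -> [-3]
POP     -> []
PUSH -6 -> [-6]
LOAD 1  -> [-6, 9]
DIV     -> [0]
PUSH -6 -> [0, -6]
POP     -> [0]
DUP     -> [0, 0]

[0, 0]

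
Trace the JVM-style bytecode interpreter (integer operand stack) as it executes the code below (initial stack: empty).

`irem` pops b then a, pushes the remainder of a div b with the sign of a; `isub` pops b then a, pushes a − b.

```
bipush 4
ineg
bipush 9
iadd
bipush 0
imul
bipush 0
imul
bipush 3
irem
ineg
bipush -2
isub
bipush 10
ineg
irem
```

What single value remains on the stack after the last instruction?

2

bipush 4  → 4
ineg      → -4
bipush 9  → -4 9
iadd      → 5
bipush 0  → 5 0
imul      → 0
bipush 0  → 0 0
imul      → 0
bipush 3  → 0 3
irem      → 0
ineg      → 0
bipush -2 → 0 -2
isub      → 2
bipush 10 → 2 10
ineg      → 2 -10
irem      → 2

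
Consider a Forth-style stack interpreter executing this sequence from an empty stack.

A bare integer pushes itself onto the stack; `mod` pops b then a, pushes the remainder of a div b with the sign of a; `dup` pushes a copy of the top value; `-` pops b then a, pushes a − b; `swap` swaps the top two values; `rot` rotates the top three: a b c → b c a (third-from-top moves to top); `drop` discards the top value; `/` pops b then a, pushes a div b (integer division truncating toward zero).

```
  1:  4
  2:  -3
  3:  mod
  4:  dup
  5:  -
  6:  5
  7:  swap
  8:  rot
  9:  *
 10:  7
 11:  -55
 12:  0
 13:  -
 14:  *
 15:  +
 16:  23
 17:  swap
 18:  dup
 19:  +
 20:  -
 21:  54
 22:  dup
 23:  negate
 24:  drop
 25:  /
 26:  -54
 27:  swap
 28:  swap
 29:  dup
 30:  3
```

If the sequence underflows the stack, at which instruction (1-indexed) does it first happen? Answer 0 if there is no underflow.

4     [4]
-3    [4, -3]
mod   [1]
dup   [1, 1]
-     [0]
5     [0, 5]
swap  [5, 0]
rot  — needs 3 operands, stack has 2 → underflow

8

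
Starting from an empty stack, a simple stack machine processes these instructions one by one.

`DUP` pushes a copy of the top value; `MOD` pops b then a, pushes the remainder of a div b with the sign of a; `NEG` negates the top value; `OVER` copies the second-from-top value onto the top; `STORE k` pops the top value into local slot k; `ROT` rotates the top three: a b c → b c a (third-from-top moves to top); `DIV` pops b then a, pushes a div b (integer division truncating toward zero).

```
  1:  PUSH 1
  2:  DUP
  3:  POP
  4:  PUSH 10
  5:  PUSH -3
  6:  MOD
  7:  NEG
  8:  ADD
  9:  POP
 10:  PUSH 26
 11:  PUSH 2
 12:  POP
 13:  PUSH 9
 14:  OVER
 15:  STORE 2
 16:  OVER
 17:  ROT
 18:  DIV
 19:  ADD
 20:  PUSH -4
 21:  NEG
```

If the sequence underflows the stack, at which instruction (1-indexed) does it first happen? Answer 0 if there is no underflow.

PUSH 1  -> [1]
DUP     -> [1, 1]
POP     -> [1]
PUSH 10 -> [1, 10]
PUSH -3 -> [1, 10, -3]
MOD     -> [1, 1]
NEG     -> [1, -1]
ADD     -> [0]
POP     -> []
PUSH 26 -> [26]
PUSH 2  -> [26, 2]
POP     -> [26]
PUSH 9  -> [26, 9]
OVER    -> [26, 9, 26]
STORE 2 -> [26, 9]
OVER    -> [26, 9, 26]
ROT     -> [9, 26, 26]
DIV     -> [9, 1]
ADD     -> [10]
PUSH -4 -> [10, -4]
NEG     -> [10, 4]

0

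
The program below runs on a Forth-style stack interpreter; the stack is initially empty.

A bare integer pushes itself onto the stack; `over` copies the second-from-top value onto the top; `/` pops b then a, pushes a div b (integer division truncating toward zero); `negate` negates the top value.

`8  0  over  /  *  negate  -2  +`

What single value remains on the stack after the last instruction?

8      : [8]
0      : [8, 0]
over   : [8, 0, 8]
/      : [8, 0]
*      : [0]
negate : [0]
-2     : [0, -2]
+      : [-2]

-2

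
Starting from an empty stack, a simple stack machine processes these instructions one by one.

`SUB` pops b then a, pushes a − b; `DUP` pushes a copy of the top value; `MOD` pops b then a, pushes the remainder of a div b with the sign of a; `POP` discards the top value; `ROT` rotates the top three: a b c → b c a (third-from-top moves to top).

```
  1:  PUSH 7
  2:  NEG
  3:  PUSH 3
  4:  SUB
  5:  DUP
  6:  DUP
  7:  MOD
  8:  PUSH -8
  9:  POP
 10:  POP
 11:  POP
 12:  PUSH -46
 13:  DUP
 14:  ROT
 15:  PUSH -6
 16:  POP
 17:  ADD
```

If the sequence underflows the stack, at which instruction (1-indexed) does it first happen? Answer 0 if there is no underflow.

PUSH 7   -> 7
NEG      -> -7
PUSH 3   -> -7 3
SUB      -> -10
DUP      -> -10 -10
DUP      -> -10 -10 -10
MOD      -> -10 0
PUSH -8  -> -10 0 -8
POP      -> -10 0
POP      -> -10
POP      -> (empty)
PUSH -46 -> -46
DUP      -> -46 -46
ROT  — needs 3 operands, stack has 2 → underflow

14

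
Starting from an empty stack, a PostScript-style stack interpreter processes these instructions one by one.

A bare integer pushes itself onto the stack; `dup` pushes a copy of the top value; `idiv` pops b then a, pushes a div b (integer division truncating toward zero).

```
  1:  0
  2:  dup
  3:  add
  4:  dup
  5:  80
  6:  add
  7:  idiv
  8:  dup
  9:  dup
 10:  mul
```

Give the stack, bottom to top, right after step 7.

0    -> [0]
dup  -> [0, 0]
add  -> [0]
dup  -> [0, 0]
80   -> [0, 0, 80]
add  -> [0, 80]
idiv -> [0]

[0]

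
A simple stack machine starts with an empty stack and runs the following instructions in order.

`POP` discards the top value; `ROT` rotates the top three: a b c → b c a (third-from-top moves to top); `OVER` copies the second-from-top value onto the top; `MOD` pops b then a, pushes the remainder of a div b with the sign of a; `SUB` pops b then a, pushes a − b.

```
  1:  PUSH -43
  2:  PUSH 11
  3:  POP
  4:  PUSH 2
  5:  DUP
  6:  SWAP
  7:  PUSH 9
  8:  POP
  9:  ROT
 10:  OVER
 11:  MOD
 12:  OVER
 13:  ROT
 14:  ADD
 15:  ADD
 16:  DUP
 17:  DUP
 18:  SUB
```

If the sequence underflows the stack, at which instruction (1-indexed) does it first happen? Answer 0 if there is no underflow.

PUSH -43 → -43
PUSH 11  → -43 11
POP      → -43
PUSH 2   → -43 2
DUP      → -43 2 2
SWAP     → -43 2 2
PUSH 9   → -43 2 2 9
POP      → -43 2 2
ROT      → 2 2 -43
OVER     → 2 2 -43 2
MOD      → 2 2 -1
OVER     → 2 2 -1 2
ROT      → 2 -1 2 2
ADD      → 2 -1 4
ADD      → 2 3
DUP      → 2 3 3
DUP      → 2 3 3 3
SUB      → 2 3 0

0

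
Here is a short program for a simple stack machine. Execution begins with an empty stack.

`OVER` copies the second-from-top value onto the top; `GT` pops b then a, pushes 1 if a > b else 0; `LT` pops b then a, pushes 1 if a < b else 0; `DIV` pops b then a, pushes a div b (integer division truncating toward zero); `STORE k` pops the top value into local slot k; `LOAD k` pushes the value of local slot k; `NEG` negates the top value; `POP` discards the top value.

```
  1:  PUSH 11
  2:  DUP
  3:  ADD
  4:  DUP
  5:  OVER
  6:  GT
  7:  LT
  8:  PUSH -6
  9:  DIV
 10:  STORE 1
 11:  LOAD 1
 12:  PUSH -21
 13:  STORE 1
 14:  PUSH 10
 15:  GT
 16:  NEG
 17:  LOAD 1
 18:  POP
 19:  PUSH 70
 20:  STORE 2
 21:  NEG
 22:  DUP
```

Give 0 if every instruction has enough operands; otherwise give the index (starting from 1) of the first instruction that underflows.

PUSH 11  -> 11
DUP      -> 11 11
ADD      -> 22
DUP      -> 22 22
OVER     -> 22 22 22
GT       -> 22 0
LT       -> 0
PUSH -6  -> 0 -6
DIV      -> 0
STORE 1  -> (empty)
LOAD 1   -> 0
PUSH -21 -> 0 -21
STORE 1  -> 0
PUSH 10  -> 0 10
GT       -> 0
NEG      -> 0
LOAD 1   -> 0 -21
POP      -> 0
PUSH 70  -> 0 70
STORE 2  -> 0
NEG      -> 0
DUP      -> 0 0

0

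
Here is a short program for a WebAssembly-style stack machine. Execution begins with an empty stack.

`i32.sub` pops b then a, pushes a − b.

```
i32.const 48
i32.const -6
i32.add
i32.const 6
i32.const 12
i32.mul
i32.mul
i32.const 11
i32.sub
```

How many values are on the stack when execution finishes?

i32.const 48 -> [48]
i32.const -6 -> [48, -6]
i32.add      -> [42]
i32.const 6  -> [42, 6]
i32.const 12 -> [42, 6, 12]
i32.mul      -> [42, 72]
i32.mul      -> [3024]
i32.const 11 -> [3024, 11]
i32.sub      -> [3013]

1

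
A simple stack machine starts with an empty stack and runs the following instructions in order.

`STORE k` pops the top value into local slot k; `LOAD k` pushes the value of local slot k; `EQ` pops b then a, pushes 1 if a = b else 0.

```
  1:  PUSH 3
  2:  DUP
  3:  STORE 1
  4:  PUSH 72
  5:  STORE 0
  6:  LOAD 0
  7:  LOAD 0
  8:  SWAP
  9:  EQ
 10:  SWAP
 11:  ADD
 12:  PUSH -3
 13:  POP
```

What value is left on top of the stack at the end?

PUSH 3   3
DUP      3 3
STORE 1  3
PUSH 72  3 72
STORE 0  3
LOAD 0   3 72
LOAD 0   3 72 72
SWAP     3 72 72
EQ       3 1
SWAP     1 3
ADD      4
PUSH -3  4 -3
POP      4

4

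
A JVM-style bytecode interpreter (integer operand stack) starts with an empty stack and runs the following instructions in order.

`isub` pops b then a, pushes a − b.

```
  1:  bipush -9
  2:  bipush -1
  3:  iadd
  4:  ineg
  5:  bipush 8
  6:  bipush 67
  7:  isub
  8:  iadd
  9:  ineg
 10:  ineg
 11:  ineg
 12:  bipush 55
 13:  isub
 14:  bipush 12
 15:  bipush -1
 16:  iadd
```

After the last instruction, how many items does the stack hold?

bipush -9 → -9
bipush -1 → -9 -1
iadd      → -10
ineg      → 10
bipush 8  → 10 8
bipush 67 → 10 8 67
isub      → 10 -59
iadd      → -49
ineg      → 49
ineg      → -49
ineg      → 49
bipush 55 → 49 55
isub      → -6
bipush 12 → -6 12
bipush -1 → -6 12 -1
iadd      → -6 11

2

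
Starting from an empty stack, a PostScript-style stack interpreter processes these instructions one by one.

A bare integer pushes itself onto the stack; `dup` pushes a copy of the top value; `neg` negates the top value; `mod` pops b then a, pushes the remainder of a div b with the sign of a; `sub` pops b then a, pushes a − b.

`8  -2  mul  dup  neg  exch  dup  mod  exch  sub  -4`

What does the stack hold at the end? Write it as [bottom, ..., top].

8     8
-2    8 -2
mul   -16
dup   -16 -16
neg   -16 16
exch  16 -16
dup   16 -16 -16
mod   16 0
exch  0 16
sub   -16
-4    -16 -4

[-16, -4]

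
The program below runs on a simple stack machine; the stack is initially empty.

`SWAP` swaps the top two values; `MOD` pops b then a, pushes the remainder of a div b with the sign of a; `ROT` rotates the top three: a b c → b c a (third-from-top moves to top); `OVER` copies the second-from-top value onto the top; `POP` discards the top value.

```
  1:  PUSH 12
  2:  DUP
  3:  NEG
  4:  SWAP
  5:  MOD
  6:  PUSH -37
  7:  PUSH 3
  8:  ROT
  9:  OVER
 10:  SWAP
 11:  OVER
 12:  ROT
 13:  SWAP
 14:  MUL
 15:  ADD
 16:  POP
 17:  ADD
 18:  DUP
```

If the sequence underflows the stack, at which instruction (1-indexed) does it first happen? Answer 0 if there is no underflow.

PUSH 12  : 12
DUP      : 12 12
NEG      : 12 -12
SWAP     : -12 12
MOD      : 0
PUSH -37 : 0 -37
PUSH 3   : 0 -37 3
ROT      : -37 3 0
OVER     : -37 3 0 3
SWAP     : -37 3 3 0
OVER     : -37 3 3 0 3
ROT      : -37 3 0 3 3
SWAP     : -37 3 0 3 3
MUL      : -37 3 0 9
ADD      : -37 3 9
POP      : -37 3
ADD      : -34
DUP      : -34 -34

0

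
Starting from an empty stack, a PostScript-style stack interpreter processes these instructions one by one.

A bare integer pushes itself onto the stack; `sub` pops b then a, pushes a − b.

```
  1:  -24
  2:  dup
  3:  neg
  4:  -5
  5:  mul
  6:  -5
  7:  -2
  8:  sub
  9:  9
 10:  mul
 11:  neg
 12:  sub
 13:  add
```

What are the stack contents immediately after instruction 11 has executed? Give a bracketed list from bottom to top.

[-24, -120, 27]

-24 : [-24]
dup : [-24, -24]
neg : [-24, 24]
-5  : [-24, 24, -5]
mul : [-24, -120]
-5  : [-24, -120, -5]
-2  : [-24, -120, -5, -2]
sub : [-24, -120, -3]
9   : [-24, -120, -3, 9]
mul : [-24, -120, -27]
neg : [-24, -120, 27]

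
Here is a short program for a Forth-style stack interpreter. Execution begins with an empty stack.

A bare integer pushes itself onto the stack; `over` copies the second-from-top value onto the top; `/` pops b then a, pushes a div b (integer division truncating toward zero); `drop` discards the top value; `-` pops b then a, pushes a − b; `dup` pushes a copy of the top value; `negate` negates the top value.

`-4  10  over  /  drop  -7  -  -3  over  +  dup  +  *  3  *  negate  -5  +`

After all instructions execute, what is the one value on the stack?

-4      [-4]
10      [-4, 10]
over    [-4, 10, -4]
/       [-4, -2]
drop    [-4]
-7      [-4, -7]
-       [3]
-3      [3, -3]
over    [3, -3, 3]
+       [3, 0]
dup     [3, 0, 0]
+       [3, 0]
*       [0]
3       [0, 3]
*       [0]
negate  [0]
-5      [0, -5]
+       [-5]

-5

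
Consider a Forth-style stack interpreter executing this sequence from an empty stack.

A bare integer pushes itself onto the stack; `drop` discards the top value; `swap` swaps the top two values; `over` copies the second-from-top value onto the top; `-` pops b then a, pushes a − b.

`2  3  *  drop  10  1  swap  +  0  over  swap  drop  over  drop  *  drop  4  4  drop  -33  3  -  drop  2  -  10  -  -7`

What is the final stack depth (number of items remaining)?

2    : 2
3    : 2 3
*    : 6
drop : (empty)
10   : 10
1    : 10 1
swap : 1 10
+    : 11
0    : 11 0
over : 11 0 11
swap : 11 11 0
drop : 11 11
over : 11 11 11
drop : 11 11
*    : 121
drop : (empty)
4    : 4
4    : 4 4
drop : 4
-33  : 4 -33
3    : 4 -33 3
-    : 4 -36
drop : 4
2    : 4 2
-    : 2
10   : 2 10
-    : -8
-7   : -8 -7

2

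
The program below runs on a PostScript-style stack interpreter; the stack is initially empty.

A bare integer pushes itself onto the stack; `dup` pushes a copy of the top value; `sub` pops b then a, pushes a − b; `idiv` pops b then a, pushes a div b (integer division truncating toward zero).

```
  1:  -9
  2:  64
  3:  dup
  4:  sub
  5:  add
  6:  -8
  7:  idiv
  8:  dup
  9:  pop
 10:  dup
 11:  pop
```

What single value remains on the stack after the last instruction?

-9   : -9
64   : -9 64
dup  : -9 64 64
sub  : -9 0
add  : -9
-8   : -9 -8
idiv : 1
dup  : 1 1
pop  : 1
dup  : 1 1
pop  : 1

1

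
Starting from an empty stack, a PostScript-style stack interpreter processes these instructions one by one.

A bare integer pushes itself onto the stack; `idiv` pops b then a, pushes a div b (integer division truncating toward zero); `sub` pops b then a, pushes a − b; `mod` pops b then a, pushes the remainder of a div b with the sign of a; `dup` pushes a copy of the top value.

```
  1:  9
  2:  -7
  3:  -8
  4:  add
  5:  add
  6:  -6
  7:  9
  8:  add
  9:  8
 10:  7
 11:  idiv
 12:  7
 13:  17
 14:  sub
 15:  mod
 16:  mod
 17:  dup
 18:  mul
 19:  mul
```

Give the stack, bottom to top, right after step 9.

9   : 9
-7  : 9 -7
-8  : 9 -7 -8
add : 9 -15
add : -6
-6  : -6 -6
9   : -6 -6 9
add : -6 3
8   : -6 3 8

[-6, 3, 8]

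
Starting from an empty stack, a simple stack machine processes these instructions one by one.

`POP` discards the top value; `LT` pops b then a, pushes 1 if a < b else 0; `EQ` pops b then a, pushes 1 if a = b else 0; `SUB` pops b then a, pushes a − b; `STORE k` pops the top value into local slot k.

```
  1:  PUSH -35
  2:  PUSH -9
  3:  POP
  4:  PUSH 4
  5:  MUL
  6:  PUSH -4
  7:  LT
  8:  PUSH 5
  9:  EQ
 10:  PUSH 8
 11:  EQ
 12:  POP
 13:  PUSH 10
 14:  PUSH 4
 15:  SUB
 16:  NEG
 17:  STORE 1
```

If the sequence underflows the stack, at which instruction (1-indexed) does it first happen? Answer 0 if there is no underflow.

PUSH -35 -> -35
PUSH -9  -> -35 -9
POP      -> -35
PUSH 4   -> -35 4
MUL      -> -140
PUSH -4  -> -140 -4
LT       -> 1
PUSH 5   -> 1 5
EQ       -> 0
PUSH 8   -> 0 8
EQ       -> 0
POP      -> (empty)
PUSH 10  -> 10
PUSH 4   -> 10 4
SUB      -> 6
NEG      -> -6
STORE 1  -> (empty)

0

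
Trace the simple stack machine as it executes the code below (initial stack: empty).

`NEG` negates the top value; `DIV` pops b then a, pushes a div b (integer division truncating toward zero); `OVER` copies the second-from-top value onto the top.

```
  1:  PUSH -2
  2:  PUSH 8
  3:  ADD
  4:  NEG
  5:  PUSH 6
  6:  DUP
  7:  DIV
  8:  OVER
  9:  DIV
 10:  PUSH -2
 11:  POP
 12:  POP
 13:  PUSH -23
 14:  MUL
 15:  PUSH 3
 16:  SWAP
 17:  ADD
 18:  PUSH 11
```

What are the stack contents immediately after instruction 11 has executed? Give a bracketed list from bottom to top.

PUSH -2 -> -2
PUSH 8  -> -2 8
ADD     -> 6
NEG     -> -6
PUSH 6  -> -6 6
DUP     -> -6 6 6
DIV     -> -6 1
OVER    -> -6 1 -6
DIV     -> -6 0
PUSH -2 -> -6 0 -2
POP     -> -6 0

[-6, 0]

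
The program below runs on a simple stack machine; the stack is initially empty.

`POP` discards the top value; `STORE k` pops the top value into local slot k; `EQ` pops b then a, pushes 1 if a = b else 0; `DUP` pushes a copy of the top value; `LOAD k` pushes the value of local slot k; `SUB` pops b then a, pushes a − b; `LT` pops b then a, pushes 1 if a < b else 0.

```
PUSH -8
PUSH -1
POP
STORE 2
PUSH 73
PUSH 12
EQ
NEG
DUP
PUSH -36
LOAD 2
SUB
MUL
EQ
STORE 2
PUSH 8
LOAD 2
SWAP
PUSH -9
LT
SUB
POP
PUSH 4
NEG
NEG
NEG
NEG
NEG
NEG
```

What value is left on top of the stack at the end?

PUSH -8  : -8
PUSH -1  : -8 -1
POP      : -8
STORE 2  : (empty)
PUSH 73  : 73
PUSH 12  : 73 12
EQ       : 0
NEG      : 0
DUP      : 0 0
PUSH -36 : 0 0 -36
LOAD 2   : 0 0 -36 -8
SUB      : 0 0 -28
MUL      : 0 0
EQ       : 1
STORE 2  : (empty)
PUSH 8   : 8
LOAD 2   : 8 1
SWAP     : 1 8
PUSH -9  : 1 8 -9
LT       : 1 0
SUB      : 1
POP      : (empty)
PUSH 4   : 4
NEG      : -4
NEG      : 4
NEG      : -4
NEG      : 4
NEG      : -4
NEG      : 4

4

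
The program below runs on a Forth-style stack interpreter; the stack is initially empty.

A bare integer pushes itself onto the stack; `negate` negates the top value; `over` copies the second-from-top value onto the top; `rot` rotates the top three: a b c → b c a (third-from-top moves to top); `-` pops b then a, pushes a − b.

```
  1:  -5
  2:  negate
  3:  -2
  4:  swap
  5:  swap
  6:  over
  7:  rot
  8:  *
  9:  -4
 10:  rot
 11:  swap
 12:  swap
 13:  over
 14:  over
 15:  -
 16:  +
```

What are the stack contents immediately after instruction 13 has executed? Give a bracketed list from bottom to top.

[25, -4, -2, -4]

-5      -5
negate  5
-2      5 -2
swap    -2 5
swap    5 -2
over    5 -2 5
rot     -2 5 5
*       -2 25
-4      -2 25 -4
rot     25 -4 -2
swap    25 -2 -4
swap    25 -4 -2
over    25 -4 -2 -4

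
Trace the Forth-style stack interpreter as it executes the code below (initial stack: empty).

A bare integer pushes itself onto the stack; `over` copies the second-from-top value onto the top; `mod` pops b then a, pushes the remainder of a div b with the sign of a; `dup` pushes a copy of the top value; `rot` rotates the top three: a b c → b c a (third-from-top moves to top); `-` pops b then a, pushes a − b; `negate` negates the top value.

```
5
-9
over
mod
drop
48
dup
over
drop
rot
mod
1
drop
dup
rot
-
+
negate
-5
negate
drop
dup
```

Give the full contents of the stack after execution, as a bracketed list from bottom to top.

5      → [5]
-9     → [5, -9]
over   → [5, -9, 5]
mod    → [5, -4]
drop   → [5]
48     → [5, 48]
dup    → [5, 48, 48]
over   → [5, 48, 48, 48]
drop   → [5, 48, 48]
rot    → [48, 48, 5]
mod    → [48, 3]
1      → [48, 3, 1]
drop   → [48, 3]
dup    → [48, 3, 3]
rot    → [3, 3, 48]
-      → [3, -45]
+      → [-42]
negate → [42]
-5     → [42, -5]
negate → [42, 5]
drop   → [42]
dup    → [42, 42]

[42, 42]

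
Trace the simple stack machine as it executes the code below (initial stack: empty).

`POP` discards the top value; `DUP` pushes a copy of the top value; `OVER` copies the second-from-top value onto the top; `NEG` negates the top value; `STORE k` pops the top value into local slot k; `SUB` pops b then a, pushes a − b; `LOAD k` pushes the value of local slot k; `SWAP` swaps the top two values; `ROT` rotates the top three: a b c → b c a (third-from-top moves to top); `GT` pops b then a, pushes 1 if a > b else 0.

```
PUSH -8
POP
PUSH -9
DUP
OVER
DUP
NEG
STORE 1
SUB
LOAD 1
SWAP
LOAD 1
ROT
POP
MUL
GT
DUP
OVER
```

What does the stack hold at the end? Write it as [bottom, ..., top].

[0, 0, 0]

PUSH -8  [-8]
POP      []
PUSH -9  [-9]
DUP      [-9, -9]
OVER     [-9, -9, -9]
DUP      [-9, -9, -9, -9]
NEG      [-9, -9, -9, 9]
STORE 1  [-9, -9, -9]
SUB      [-9, 0]
LOAD 1   [-9, 0, 9]
SWAP     [-9, 9, 0]
LOAD 1   [-9, 9, 0, 9]
ROT      [-9, 0, 9, 9]
POP      [-9, 0, 9]
MUL      [-9, 0]
GT       [0]
DUP      [0, 0]
OVER     [0, 0, 0]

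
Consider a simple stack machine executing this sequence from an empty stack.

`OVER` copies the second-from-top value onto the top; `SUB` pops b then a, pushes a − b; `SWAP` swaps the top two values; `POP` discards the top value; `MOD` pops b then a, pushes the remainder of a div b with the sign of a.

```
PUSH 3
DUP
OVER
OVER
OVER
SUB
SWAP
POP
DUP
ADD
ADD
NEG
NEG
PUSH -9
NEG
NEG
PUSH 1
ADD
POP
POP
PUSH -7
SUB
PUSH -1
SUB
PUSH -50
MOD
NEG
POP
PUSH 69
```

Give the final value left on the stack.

PUSH 3   → [3]
DUP      → [3, 3]
OVER     → [3, 3, 3]
OVER     → [3, 3, 3, 3]
OVER     → [3, 3, 3, 3, 3]
SUB      → [3, 3, 3, 0]
SWAP     → [3, 3, 0, 3]
POP      → [3, 3, 0]
DUP      → [3, 3, 0, 0]
ADD      → [3, 3, 0]
ADD      → [3, 3]
NEG      → [3, -3]
NEG      → [3, 3]
PUSH -9  → [3, 3, -9]
NEG      → [3, 3, 9]
NEG      → [3, 3, -9]
PUSH 1   → [3, 3, -9, 1]
ADD      → [3, 3, -8]
POP      → [3, 3]
POP      → [3]
PUSH -7  → [3, -7]
SUB      → [10]
PUSH -1  → [10, -1]
SUB      → [11]
PUSH -50 → [11, -50]
MOD      → [11]
NEG      → [-11]
POP      → []
PUSH 69  → [69]

69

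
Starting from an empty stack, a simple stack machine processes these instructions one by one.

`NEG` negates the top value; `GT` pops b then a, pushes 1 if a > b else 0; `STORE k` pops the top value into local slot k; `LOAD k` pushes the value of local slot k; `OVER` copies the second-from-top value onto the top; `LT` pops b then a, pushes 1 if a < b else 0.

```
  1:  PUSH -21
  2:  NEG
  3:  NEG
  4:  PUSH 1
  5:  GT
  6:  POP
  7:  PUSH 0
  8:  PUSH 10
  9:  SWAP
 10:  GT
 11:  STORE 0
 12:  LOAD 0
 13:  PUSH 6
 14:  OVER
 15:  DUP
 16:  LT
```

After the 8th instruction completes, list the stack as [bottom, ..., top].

PUSH -21 -> [-21]
NEG      -> [21]
NEG      -> [-21]
PUSH 1   -> [-21, 1]
GT       -> [0]
POP      -> []
PUSH 0   -> [0]
PUSH 10  -> [0, 10]

[0, 10]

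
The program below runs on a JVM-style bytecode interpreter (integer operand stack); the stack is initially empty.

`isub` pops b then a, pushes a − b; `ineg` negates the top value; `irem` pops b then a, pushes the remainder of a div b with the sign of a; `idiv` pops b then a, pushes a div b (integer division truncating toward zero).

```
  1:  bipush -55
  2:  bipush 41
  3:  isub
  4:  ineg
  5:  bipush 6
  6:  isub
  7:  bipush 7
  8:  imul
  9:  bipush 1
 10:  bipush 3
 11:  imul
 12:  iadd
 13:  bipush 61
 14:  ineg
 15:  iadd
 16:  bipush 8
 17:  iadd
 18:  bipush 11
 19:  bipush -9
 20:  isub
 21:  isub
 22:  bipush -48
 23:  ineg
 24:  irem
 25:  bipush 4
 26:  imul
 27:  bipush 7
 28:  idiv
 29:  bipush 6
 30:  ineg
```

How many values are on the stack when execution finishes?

bipush -55 : -55
bipush 41  : -55 41
isub       : -96
ineg       : 96
bipush 6   : 96 6
isub       : 90
bipush 7   : 90 7
imul       : 630
bipush 1   : 630 1
bipush 3   : 630 1 3
imul       : 630 3
iadd       : 633
bipush 61  : 633 61
ineg       : 633 -61
iadd       : 572
bipush 8   : 572 8
iadd       : 580
bipush 11  : 580 11
bipush -9  : 580 11 -9
isub       : 580 20
isub       : 560
bipush -48 : 560 -48
ineg       : 560 48
irem       : 32
bipush 4   : 32 4
imul       : 128
bipush 7   : 128 7
idiv       : 18
bipush 6   : 18 6
ineg       : 18 -6

2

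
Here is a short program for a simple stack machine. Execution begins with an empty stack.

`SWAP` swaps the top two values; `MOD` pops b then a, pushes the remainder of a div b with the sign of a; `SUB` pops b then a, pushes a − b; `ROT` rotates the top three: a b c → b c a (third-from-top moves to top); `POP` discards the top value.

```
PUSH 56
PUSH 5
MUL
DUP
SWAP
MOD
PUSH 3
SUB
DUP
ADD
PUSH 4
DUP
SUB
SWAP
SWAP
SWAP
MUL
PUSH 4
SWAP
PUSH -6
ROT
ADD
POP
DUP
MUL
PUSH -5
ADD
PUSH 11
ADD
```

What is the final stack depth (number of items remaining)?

PUSH 56 : [56]
PUSH 5  : [56, 5]
MUL     : [280]
DUP     : [280, 280]
SWAP    : [280, 280]
MOD     : [0]
PUSH 3  : [0, 3]
SUB     : [-3]
DUP     : [-3, -3]
ADD     : [-6]
PUSH 4  : [-6, 4]
DUP     : [-6, 4, 4]
SUB     : [-6, 0]
SWAP    : [0, -6]
SWAP    : [-6, 0]
SWAP    : [0, -6]
MUL     : [0]
PUSH 4  : [0, 4]
SWAP    : [4, 0]
PUSH -6 : [4, 0, -6]
ROT     : [0, -6, 4]
ADD     : [0, -2]
POP     : [0]
DUP     : [0, 0]
MUL     : [0]
PUSH -5 : [0, -5]
ADD     : [-5]
PUSH 11 : [-5, 11]
ADD     : [6]

1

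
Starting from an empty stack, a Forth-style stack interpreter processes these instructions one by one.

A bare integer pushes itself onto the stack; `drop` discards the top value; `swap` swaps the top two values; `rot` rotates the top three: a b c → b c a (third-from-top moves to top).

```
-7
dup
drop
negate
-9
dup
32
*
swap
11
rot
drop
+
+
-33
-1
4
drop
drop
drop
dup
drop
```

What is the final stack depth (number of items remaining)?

-7     -> -7
dup    -> -7 -7
drop   -> -7
negate -> 7
-9     -> 7 -9
dup    -> 7 -9 -9
32     -> 7 -9 -9 32
*      -> 7 -9 -288
swap   -> 7 -288 -9
11     -> 7 -288 -9 11
rot    -> 7 -9 11 -288
drop   -> 7 -9 11
+      -> 7 2
+      -> 9
-33    -> 9 -33
-1     -> 9 -33 -1
4      -> 9 -33 -1 4
drop   -> 9 -33 -1
drop   -> 9 -33
drop   -> 9
dup    -> 9 9
drop   -> 9

1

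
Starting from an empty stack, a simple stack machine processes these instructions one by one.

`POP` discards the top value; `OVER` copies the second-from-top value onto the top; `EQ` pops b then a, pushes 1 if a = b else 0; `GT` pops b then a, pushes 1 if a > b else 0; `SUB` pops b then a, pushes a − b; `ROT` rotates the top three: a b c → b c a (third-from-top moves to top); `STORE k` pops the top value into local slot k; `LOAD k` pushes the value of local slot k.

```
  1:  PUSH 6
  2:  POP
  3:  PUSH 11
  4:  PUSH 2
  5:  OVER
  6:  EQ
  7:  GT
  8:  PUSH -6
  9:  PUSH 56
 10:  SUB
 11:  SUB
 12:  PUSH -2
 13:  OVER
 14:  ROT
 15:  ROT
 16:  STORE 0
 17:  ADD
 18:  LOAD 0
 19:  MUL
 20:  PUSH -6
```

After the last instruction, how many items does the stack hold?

PUSH 6  : [6]
POP     : []
PUSH 11 : [11]
PUSH 2  : [11, 2]
OVER    : [11, 2, 11]
EQ      : [11, 0]
GT      : [1]
PUSH -6 : [1, -6]
PUSH 56 : [1, -6, 56]
SUB     : [1, -62]
SUB     : [63]
PUSH -2 : [63, -2]
OVER    : [63, -2, 63]
ROT     : [-2, 63, 63]
ROT     : [63, 63, -2]
STORE 0 : [63, 63]
ADD     : [126]
LOAD 0  : [126, -2]
MUL     : [-252]
PUSH -6 : [-252, -6]

2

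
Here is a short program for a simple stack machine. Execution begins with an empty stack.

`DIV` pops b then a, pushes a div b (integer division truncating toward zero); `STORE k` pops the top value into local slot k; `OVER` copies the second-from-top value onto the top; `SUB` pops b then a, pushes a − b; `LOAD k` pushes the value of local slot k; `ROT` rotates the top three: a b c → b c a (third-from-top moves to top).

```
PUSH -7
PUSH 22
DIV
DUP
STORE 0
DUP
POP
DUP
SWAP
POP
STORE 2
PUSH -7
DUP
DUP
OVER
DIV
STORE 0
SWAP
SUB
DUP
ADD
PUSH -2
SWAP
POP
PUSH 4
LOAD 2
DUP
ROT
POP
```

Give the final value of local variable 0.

1

PUSH -7 -> [-7]
PUSH 22 -> [-7, 22]
DIV     -> [0]
DUP     -> [0, 0]
STORE 0 -> [0]
DUP     -> [0, 0]
POP     -> [0]
DUP     -> [0, 0]
SWAP    -> [0, 0]
POP     -> [0]
STORE 2 -> []
PUSH -7 -> [-7]
DUP     -> [-7, -7]
DUP     -> [-7, -7, -7]
OVER    -> [-7, -7, -7, -7]
DIV     -> [-7, -7, 1]
STORE 0 -> [-7, -7]
SWAP    -> [-7, -7]
SUB     -> [0]
DUP     -> [0, 0]
ADD     -> [0]
PUSH -2 -> [0, -2]
SWAP    -> [-2, 0]
POP     -> [-2]
PUSH 4  -> [-2, 4]
LOAD 2  -> [-2, 4, 0]
DUP     -> [-2, 4, 0, 0]
ROT     -> [-2, 0, 0, 4]
POP     -> [-2, 0, 0]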